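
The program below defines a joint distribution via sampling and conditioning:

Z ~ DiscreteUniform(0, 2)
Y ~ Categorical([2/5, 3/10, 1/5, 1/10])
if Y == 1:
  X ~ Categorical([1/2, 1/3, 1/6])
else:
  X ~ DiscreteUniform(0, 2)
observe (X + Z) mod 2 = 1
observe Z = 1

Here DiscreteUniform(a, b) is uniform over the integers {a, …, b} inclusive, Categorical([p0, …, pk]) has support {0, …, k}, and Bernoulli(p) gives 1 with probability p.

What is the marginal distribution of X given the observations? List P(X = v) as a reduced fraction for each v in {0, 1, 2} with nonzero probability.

P(X=0) = 23/40, P(X=2) = 17/40

Enumerate traces; 8 have nonzero weight after conditioning:
  (Z=1, Y=0, X=0) weight 2/45
  (Z=1, Y=0, X=2) weight 2/45
  (Z=1, Y=1, X=0) weight 1/20
  (Z=1, Y=1, X=2) weight 1/60
  (Z=1, Y=2, X=0) weight 1/45
  (Z=1, Y=2, X=2) weight 1/45
  (Z=1, Y=3, X=0) weight 1/90
  (Z=1, Y=3, X=2) weight 1/90
Group by X:
  weight(X=0) = 23/180
  weight(X=2) = 17/180
Total weight = 23/180 + 17/180 = 2/9
P(X=0 | obs) = 23/180 / 2/9 = 23/40
P(X=2 | obs) = 17/180 / 2/9 = 17/40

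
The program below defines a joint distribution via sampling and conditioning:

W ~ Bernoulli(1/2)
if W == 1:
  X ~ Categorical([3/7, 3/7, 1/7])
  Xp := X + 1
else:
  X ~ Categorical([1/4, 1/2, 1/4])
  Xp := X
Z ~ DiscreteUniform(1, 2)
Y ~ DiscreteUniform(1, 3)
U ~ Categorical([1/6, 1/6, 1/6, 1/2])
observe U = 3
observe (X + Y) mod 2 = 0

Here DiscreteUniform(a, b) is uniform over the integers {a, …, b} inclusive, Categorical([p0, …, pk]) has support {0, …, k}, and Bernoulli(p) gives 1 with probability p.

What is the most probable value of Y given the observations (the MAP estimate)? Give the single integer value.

argmax_v P(Y = v | obs) = 2

Enumerate traces; 16 have nonzero weight after conditioning:
  (W=0, X=0, Z=1, Y=2, U=3) weight 1/96
  (W=0, X=0, Z=2, Y=2, U=3) weight 1/96
  (W=0, X=1, Z=1, Y=1, U=3) weight 1/48
  (W=0, X=1, Z=1, Y=3, U=3) weight 1/48
  (W=0, X=1, Z=2, Y=1, U=3) weight 1/48
  (W=0, X=1, Z=2, Y=3, U=3) weight 1/48
  (W=0, X=2, Z=1, Y=2, U=3) weight 1/96
  (W=0, X=2, Z=2, Y=2, U=3) weight 1/96
  … 8 more
Group by Y:
  weight(Y=1) = 13/168
  weight(Y=2) = 5/56
  weight(Y=3) = 13/168
Total weight = 13/168 + 5/56 + 13/168 = 41/168
P(Y=1 | obs) = 13/168 / 41/168 = 13/41
P(Y=2 | obs) = 5/56 / 41/168 = 15/41
P(Y=3 | obs) = 13/168 / 41/168 = 13/41
argmax = 2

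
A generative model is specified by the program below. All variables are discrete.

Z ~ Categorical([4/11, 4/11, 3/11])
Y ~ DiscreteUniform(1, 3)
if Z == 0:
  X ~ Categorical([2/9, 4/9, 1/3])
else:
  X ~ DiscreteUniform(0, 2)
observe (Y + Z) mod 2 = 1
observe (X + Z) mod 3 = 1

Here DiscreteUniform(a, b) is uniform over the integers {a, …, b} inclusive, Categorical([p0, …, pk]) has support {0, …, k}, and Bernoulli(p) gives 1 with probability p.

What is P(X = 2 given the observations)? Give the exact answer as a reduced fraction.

Enumerate traces; 5 have nonzero weight after conditioning:
  (Z=0, Y=1, X=1) weight 16/297
  (Z=0, Y=3, X=1) weight 16/297
  (Z=1, Y=2, X=0) weight 4/99
  (Z=2, Y=1, X=2) weight 1/33
  (Z=2, Y=3, X=2) weight 1/33
Group by X:
  weight(X=0) = 4/99
  weight(X=1) = 32/297
  weight(X=2) = 2/33
Total weight = 4/99 + 32/297 + 2/33 = 62/297
P(X=0 | obs) = 4/99 / 62/297 = 6/31
P(X=1 | obs) = 32/297 / 62/297 = 16/31
P(X=2 | obs) = 2/33 / 62/297 = 9/31

P(X = 2 | obs) = 9/31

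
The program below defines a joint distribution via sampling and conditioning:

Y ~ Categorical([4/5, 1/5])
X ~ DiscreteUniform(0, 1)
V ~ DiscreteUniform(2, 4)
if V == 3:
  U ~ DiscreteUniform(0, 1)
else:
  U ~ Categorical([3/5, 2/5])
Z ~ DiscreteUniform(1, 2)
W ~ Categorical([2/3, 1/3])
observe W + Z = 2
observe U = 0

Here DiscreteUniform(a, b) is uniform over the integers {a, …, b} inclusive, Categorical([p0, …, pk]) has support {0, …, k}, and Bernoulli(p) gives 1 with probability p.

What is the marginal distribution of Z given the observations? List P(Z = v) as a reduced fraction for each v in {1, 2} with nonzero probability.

Enumerate traces; 24 have nonzero weight after conditioning:
  (Y=0, X=0, V=2, U=0, Z=1, W=1) weight 1/75
  (Y=0, X=0, V=2, U=0, Z=2, W=0) weight 2/75
  (Y=0, X=0, V=3, U=0, Z=1, W=1) weight 1/90
  (Y=0, X=0, V=3, U=0, Z=2, W=0) weight 1/45
  (Y=0, X=0, V=4, U=0, Z=1, W=1) weight 1/75
  (Y=0, X=0, V=4, U=0, Z=2, W=0) weight 2/75
  (Y=0, X=1, V=2, U=0, Z=1, W=1) weight 1/75
  (Y=0, X=1, V=2, U=0, Z=2, W=0) weight 2/75
  … 16 more
Group by Z:
  weight(Z=1) = 17/180
  weight(Z=2) = 17/90
Total weight = 17/180 + 17/90 = 17/60
P(Z=1 | obs) = 17/180 / 17/60 = 1/3
P(Z=2 | obs) = 17/90 / 17/60 = 2/3

P(Z=1) = 1/3, P(Z=2) = 2/3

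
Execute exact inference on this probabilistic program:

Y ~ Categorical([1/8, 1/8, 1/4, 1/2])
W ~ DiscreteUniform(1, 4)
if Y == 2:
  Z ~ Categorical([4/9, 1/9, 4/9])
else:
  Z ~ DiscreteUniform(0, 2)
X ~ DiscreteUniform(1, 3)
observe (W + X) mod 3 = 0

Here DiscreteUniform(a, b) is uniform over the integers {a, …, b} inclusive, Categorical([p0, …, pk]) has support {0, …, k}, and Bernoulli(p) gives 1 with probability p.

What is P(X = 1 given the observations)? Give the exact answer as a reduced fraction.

P(X = 1 | obs) = 1/4

Enumerate traces; 48 have nonzero weight after conditioning:
  (Y=0, W=1, Z=0, X=2) weight 1/288
  (Y=0, W=1, Z=1, X=2) weight 1/288
  (Y=0, W=1, Z=2, X=2) weight 1/288
  (Y=0, W=2, Z=0, X=1) weight 1/288
  (Y=0, W=2, Z=1, X=1) weight 1/288
  (Y=0, W=2, Z=2, X=1) weight 1/288
  (Y=0, W=3, Z=0, X=3) weight 1/288
  (Y=0, W=3, Z=1, X=3) weight 1/288
  … 40 more
Group by X:
  weight(X=1) = 1/12
  weight(X=2) = 1/6
  weight(X=3) = 1/12
Total weight = 1/12 + 1/6 + 1/12 = 1/3
P(X=1 | obs) = 1/12 / 1/3 = 1/4
P(X=2 | obs) = 1/6 / 1/3 = 1/2
P(X=3 | obs) = 1/12 / 1/3 = 1/4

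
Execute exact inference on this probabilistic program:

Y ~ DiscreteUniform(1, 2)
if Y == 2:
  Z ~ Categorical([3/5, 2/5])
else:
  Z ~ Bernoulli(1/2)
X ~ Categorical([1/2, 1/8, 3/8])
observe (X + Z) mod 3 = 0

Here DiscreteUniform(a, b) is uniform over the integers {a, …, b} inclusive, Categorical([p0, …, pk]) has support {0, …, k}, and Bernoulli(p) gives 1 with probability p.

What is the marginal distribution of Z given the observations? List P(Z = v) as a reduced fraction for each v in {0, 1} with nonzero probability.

P(Z=0) = 44/71, P(Z=1) = 27/71

Enumerate traces; 4 have nonzero weight after conditioning:
  (Y=1, Z=0, X=0) weight 1/8
  (Y=1, Z=1, X=2) weight 3/32
  (Y=2, Z=0, X=0) weight 3/20
  (Y=2, Z=1, X=2) weight 3/40
Group by Z:
  weight(Z=0) = 11/40
  weight(Z=1) = 27/160
Total weight = 11/40 + 27/160 = 71/160
P(Z=0 | obs) = 11/40 / 71/160 = 44/71
P(Z=1 | obs) = 27/160 / 71/160 = 27/71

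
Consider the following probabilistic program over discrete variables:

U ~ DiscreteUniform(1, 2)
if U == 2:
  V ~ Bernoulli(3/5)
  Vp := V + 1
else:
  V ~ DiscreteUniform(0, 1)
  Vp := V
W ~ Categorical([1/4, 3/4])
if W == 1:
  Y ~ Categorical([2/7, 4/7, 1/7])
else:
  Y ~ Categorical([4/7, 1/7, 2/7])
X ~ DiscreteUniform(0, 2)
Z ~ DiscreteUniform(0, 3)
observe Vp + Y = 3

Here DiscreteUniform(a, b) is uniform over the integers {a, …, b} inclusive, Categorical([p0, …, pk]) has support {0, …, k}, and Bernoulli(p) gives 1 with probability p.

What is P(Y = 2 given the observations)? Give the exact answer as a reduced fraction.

Enumerate traces; 72 have nonzero weight after conditioning:
  (U=1, V=1, W=0, Y=2, X=0, Z=0) weight 1/672
  (U=1, V=1, W=0, Y=2, X=0, Z=1) weight 1/672
  (U=1, V=1, W=0, Y=2, X=0, Z=2) weight 1/672
  (U=1, V=1, W=0, Y=2, X=0, Z=3) weight 1/672
  (U=1, V=1, W=0, Y=2, X=1, Z=0) weight 1/672
  (U=1, V=1, W=0, Y=2, X=1, Z=1) weight 1/672
  (U=1, V=1, W=0, Y=2, X=1, Z=2) weight 1/672
  (U=1, V=1, W=0, Y=2, X=1, Z=3) weight 1/672
  (U=2, V=1, W=0, Y=1, X=0, Z=0) weight 1/1120
  … 63 more
Group by Y:
  weight(Y=1) = 39/280
  weight(Y=2) = 9/112
Total weight = 39/280 + 9/112 = 123/560
P(Y=1 | obs) = 39/280 / 123/560 = 26/41
P(Y=2 | obs) = 9/112 / 123/560 = 15/41

P(Y = 2 | obs) = 15/41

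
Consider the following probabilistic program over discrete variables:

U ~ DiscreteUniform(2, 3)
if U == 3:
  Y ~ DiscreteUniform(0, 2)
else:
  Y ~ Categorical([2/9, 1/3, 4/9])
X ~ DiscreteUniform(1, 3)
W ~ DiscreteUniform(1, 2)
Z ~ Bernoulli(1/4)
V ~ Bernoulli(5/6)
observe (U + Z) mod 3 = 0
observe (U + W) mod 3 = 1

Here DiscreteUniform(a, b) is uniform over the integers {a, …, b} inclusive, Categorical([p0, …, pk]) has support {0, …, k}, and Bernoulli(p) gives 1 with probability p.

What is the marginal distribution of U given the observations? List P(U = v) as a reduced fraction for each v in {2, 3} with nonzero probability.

Enumerate traces; 36 have nonzero weight after conditioning:
  (U=2, Y=0, X=1, W=2, Z=1, V=0) weight 1/1296
  (U=2, Y=0, X=1, W=2, Z=1, V=1) weight 5/1296
  (U=2, Y=0, X=2, W=2, Z=1, V=0) weight 1/1296
  (U=2, Y=0, X=2, W=2, Z=1, V=1) weight 5/1296
  (U=2, Y=0, X=3, W=2, Z=1, V=0) weight 1/1296
  (U=2, Y=0, X=3, W=2, Z=1, V=1) weight 5/1296
  (U=2, Y=1, X=1, W=2, Z=1, V=0) weight 1/864
  (U=2, Y=1, X=1, W=2, Z=1, V=1) weight 5/864
  (U=3, Y=0, X=1, W=1, Z=0, V=0) weight 1/288
  … 27 more
Group by U:
  weight(U=2) = 1/16
  weight(U=3) = 3/16
Total weight = 1/16 + 3/16 = 1/4
P(U=2 | obs) = 1/16 / 1/4 = 1/4
P(U=3 | obs) = 3/16 / 1/4 = 3/4

P(U=2) = 1/4, P(U=3) = 3/4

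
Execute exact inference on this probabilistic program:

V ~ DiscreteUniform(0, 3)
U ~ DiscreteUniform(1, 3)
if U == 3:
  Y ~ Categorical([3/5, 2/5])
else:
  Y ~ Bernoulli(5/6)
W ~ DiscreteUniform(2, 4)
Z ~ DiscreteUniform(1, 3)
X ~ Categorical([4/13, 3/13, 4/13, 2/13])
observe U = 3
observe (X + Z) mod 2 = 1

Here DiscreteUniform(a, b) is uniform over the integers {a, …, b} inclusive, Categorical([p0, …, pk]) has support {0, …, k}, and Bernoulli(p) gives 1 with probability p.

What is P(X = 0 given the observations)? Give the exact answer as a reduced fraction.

P(X = 0 | obs) = 8/21

Enumerate traces; 144 have nonzero weight after conditioning:
  (V=0, U=3, Y=0, W=2, Z=1, X=0) weight 1/585
  (V=0, U=3, Y=0, W=2, Z=1, X=2) weight 1/585
  (V=0, U=3, Y=0, W=2, Z=2, X=1) weight 1/780
  (V=0, U=3, Y=0, W=2, Z=2, X=3) weight 1/1170
  (V=0, U=3, Y=0, W=2, Z=3, X=0) weight 1/585
  (V=0, U=3, Y=0, W=2, Z=3, X=2) weight 1/585
  (V=0, U=3, Y=0, W=3, Z=1, X=0) weight 1/585
  (V=0, U=3, Y=0, W=3, Z=1, X=2) weight 1/585
  … 136 more
Group by X:
  weight(X=0) = 8/117
  weight(X=1) = 1/39
  weight(X=2) = 8/117
  weight(X=3) = 2/117
Total weight = 8/117 + 1/39 + 8/117 + 2/117 = 7/39
P(X=0 | obs) = 8/117 / 7/39 = 8/21
P(X=1 | obs) = 1/39 / 7/39 = 1/7
P(X=2 | obs) = 8/117 / 7/39 = 8/21
P(X=3 | obs) = 2/117 / 7/39 = 2/21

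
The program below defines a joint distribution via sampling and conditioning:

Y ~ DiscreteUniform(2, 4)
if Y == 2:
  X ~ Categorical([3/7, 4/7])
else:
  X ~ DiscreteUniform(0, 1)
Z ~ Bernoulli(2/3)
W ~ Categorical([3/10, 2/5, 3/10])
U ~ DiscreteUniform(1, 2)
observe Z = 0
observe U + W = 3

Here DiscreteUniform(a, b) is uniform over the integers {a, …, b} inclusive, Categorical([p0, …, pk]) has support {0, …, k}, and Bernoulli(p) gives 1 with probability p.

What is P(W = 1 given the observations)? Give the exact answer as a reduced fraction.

Enumerate traces; 12 have nonzero weight after conditioning:
  (Y=2, X=0, Z=0, W=1, U=2) weight 1/105
  (Y=2, X=0, Z=0, W=2, U=1) weight 1/140
  (Y=2, X=1, Z=0, W=1, U=2) weight 4/315
  (Y=2, X=1, Z=0, W=2, U=1) weight 1/105
  (Y=3, X=0, Z=0, W=1, U=2) weight 1/90
  (Y=3, X=0, Z=0, W=2, U=1) weight 1/120
  (Y=3, X=1, Z=0, W=1, U=2) weight 1/90
  (Y=3, X=1, Z=0, W=2, U=1) weight 1/120
  … 4 more
Group by W:
  weight(W=1) = 1/15
  weight(W=2) = 1/20
Total weight = 1/15 + 1/20 = 7/60
P(W=1 | obs) = 1/15 / 7/60 = 4/7
P(W=2 | obs) = 1/20 / 7/60 = 3/7

P(W = 1 | obs) = 4/7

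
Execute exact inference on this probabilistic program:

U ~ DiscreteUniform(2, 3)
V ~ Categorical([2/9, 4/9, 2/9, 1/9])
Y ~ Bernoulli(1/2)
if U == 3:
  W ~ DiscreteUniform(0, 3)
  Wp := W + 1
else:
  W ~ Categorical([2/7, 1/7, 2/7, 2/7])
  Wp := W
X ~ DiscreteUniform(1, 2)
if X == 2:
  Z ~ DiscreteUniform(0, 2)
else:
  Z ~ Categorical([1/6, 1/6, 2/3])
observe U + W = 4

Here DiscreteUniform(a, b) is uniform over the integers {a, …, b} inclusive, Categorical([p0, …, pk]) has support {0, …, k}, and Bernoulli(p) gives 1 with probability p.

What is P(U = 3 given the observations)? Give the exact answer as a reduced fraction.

Enumerate traces; 96 have nonzero weight after conditioning:
  (U=2, V=0, Y=0, W=2, X=1, Z=0) weight 1/756
  (U=2, V=0, Y=0, W=2, X=1, Z=1) weight 1/756
  (U=2, V=0, Y=0, W=2, X=1, Z=2) weight 1/189
  (U=2, V=0, Y=0, W=2, X=2, Z=0) weight 1/378
  (U=2, V=0, Y=0, W=2, X=2, Z=1) weight 1/378
  (U=2, V=0, Y=0, W=2, X=2, Z=2) weight 1/378
  (U=2, V=0, Y=1, W=2, X=1, Z=0) weight 1/756
  (U=2, V=0, Y=1, W=2, X=1, Z=1) weight 1/756
  (U=3, V=0, Y=0, W=1, X=1, Z=0) weight 1/864
  … 87 more
Group by U:
  weight(U=2) = 1/7
  weight(U=3) = 1/8
Total weight = 1/7 + 1/8 = 15/56
P(U=2 | obs) = 1/7 / 15/56 = 8/15
P(U=3 | obs) = 1/8 / 15/56 = 7/15

P(U = 3 | obs) = 7/15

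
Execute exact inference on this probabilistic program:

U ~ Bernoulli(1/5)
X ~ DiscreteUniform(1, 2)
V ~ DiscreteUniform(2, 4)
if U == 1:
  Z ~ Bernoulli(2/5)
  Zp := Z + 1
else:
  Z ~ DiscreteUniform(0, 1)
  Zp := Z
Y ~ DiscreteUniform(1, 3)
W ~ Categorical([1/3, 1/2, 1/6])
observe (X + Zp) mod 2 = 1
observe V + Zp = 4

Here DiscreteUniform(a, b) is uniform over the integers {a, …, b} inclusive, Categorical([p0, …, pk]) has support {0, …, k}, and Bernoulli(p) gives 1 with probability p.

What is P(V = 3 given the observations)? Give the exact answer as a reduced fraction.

P(V = 3 | obs) = 13/25

Enumerate traces; 36 have nonzero weight after conditioning:
  (U=0, X=1, V=4, Z=0, Y=1, W=0) weight 1/135
  (U=0, X=1, V=4, Z=0, Y=1, W=1) weight 1/90
  (U=0, X=1, V=4, Z=0, Y=1, W=2) weight 1/270
  (U=0, X=1, V=4, Z=0, Y=2, W=0) weight 1/135
  (U=0, X=1, V=4, Z=0, Y=2, W=1) weight 1/90
  (U=0, X=1, V=4, Z=0, Y=2, W=2) weight 1/270
  (U=0, X=1, V=4, Z=0, Y=3, W=0) weight 1/135
  (U=0, X=1, V=4, Z=0, Y=3, W=1) weight 1/90
  (U=0, X=2, V=3, Z=1, Y=1, W=0) weight 1/135
  (U=1, X=1, V=2, Z=1, Y=1, W=0) weight 1/675
  … 26 more
Group by V:
  weight(V=2) = 1/75
  weight(V=3) = 13/150
  weight(V=4) = 1/15
Total weight = 1/75 + 13/150 + 1/15 = 1/6
P(V=2 | obs) = 1/75 / 1/6 = 2/25
P(V=3 | obs) = 13/150 / 1/6 = 13/25
P(V=4 | obs) = 1/15 / 1/6 = 2/5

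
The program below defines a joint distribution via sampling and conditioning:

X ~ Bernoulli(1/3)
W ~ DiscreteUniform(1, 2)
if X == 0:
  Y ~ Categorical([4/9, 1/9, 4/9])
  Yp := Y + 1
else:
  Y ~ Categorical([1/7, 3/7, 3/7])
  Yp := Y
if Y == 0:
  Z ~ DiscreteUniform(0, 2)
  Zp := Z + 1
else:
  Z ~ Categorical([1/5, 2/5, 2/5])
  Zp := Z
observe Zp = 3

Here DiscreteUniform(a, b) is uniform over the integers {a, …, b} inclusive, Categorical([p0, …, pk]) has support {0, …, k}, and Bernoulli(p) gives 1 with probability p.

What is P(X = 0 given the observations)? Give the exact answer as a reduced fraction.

Enumerate traces; 4 have nonzero weight after conditioning:
  (X=0, W=1, Y=0, Z=2) weight 4/81
  (X=0, W=2, Y=0, Z=2) weight 4/81
  (X=1, W=1, Y=0, Z=2) weight 1/126
  (X=1, W=2, Y=0, Z=2) weight 1/126
Group by X:
  weight(X=0) = 8/81
  weight(X=1) = 1/63
Total weight = 8/81 + 1/63 = 65/567
P(X=0 | obs) = 8/81 / 65/567 = 56/65
P(X=1 | obs) = 1/63 / 65/567 = 9/65

P(X = 0 | obs) = 56/65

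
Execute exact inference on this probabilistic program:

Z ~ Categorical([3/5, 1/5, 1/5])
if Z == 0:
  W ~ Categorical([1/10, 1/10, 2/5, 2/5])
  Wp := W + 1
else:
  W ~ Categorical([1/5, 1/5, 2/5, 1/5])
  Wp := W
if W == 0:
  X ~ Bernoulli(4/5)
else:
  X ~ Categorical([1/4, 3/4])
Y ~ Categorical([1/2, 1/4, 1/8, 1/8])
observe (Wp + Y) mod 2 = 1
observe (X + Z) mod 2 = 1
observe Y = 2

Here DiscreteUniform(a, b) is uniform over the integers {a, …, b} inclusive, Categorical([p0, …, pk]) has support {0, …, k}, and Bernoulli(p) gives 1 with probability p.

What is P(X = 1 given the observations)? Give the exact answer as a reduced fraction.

P(X = 1 | obs) = 72/77

Enumerate traces; 6 have nonzero weight after conditioning:
  (Z=0, W=0, X=1, Y=2) weight 3/500
  (Z=0, W=2, X=1, Y=2) weight 9/400
  (Z=1, W=1, X=0, Y=2) weight 1/800
  (Z=1, W=3, X=0, Y=2) weight 1/800
  (Z=2, W=1, X=1, Y=2) weight 3/800
  (Z=2, W=3, X=1, Y=2) weight 3/800
Group by X:
  weight(X=0) = 1/400
  weight(X=1) = 9/250
Total weight = 1/400 + 9/250 = 77/2000
P(X=0 | obs) = 1/400 / 77/2000 = 5/77
P(X=1 | obs) = 9/250 / 77/2000 = 72/77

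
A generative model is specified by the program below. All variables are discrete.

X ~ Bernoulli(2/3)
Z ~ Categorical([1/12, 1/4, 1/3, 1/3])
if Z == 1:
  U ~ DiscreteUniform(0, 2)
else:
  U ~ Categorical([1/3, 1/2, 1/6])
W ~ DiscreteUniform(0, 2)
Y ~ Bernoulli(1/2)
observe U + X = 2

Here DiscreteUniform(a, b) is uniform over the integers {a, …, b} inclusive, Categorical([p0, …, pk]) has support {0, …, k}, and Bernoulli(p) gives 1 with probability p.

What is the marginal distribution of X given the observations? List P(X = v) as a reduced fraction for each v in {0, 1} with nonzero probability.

P(X=0) = 5/27, P(X=1) = 22/27

Enumerate traces; 48 have nonzero weight after conditioning:
  (X=0, Z=0, U=2, W=0, Y=0) weight 1/1296
  (X=0, Z=0, U=2, W=0, Y=1) weight 1/1296
  (X=0, Z=0, U=2, W=1, Y=0) weight 1/1296
  (X=0, Z=0, U=2, W=1, Y=1) weight 1/1296
  (X=0, Z=0, U=2, W=2, Y=0) weight 1/1296
  (X=0, Z=0, U=2, W=2, Y=1) weight 1/1296
  (X=0, Z=1, U=2, W=0, Y=0) weight 1/216
  (X=0, Z=1, U=2, W=0, Y=1) weight 1/216
  (X=1, Z=0, U=1, W=0, Y=0) weight 1/216
  … 39 more
Group by X:
  weight(X=0) = 5/72
  weight(X=1) = 11/36
Total weight = 5/72 + 11/36 = 3/8
P(X=0 | obs) = 5/72 / 3/8 = 5/27
P(X=1 | obs) = 11/36 / 3/8 = 22/27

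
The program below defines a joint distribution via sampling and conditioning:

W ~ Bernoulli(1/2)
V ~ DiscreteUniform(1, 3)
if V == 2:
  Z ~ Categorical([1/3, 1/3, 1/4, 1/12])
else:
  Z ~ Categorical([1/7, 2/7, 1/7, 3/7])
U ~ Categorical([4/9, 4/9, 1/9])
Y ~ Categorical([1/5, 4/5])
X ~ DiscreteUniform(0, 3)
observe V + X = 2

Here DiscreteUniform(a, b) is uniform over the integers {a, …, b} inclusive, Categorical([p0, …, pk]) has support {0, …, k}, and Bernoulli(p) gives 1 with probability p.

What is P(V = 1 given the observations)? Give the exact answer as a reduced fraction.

P(V = 1 | obs) = 1/2

Enumerate traces; 96 have nonzero weight after conditioning:
  (W=0, V=1, Z=0, U=0, Y=0, X=1) weight 1/1890
  (W=0, V=1, Z=0, U=0, Y=1, X=1) weight 2/945
  (W=0, V=1, Z=0, U=1, Y=0, X=1) weight 1/1890
  (W=0, V=1, Z=0, U=1, Y=1, X=1) weight 2/945
  (W=0, V=1, Z=0, U=2, Y=0, X=1) weight 1/7560
  (W=0, V=1, Z=0, U=2, Y=1, X=1) weight 1/1890
  (W=0, V=1, Z=1, U=0, Y=0, X=1) weight 1/945
  (W=0, V=1, Z=1, U=0, Y=1, X=1) weight 4/945
  (W=0, V=2, Z=0, U=0, Y=0, X=0) weight 1/810
  … 87 more
Group by V:
  weight(V=1) = 1/12
  weight(V=2) = 1/12
Total weight = 1/12 + 1/12 = 1/6
P(V=1 | obs) = 1/12 / 1/6 = 1/2
P(V=2 | obs) = 1/12 / 1/6 = 1/2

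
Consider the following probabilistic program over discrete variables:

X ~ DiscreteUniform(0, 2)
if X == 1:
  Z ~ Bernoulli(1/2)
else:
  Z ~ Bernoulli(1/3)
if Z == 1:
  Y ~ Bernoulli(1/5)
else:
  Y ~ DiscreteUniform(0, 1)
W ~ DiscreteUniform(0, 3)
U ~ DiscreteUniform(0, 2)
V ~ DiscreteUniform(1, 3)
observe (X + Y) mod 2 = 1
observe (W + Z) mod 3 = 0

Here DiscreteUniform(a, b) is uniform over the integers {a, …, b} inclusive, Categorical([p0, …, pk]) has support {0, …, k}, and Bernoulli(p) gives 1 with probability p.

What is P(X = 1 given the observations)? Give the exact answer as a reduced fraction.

Enumerate traces; 81 have nonzero weight after conditioning:
  (X=0, Z=0, Y=1, W=0, U=0, V=1) weight 1/324
  (X=0, Z=0, Y=1, W=0, U=0, V=2) weight 1/324
  (X=0, Z=0, Y=1, W=0, U=0, V=3) weight 1/324
  (X=0, Z=0, Y=1, W=0, U=1, V=1) weight 1/324
  (X=0, Z=0, Y=1, W=0, U=1, V=2) weight 1/324
  (X=0, Z=0, Y=1, W=0, U=1, V=3) weight 1/324
  (X=0, Z=0, Y=1, W=0, U=2, V=1) weight 1/324
  (X=0, Z=0, Y=1, W=0, U=2, V=2) weight 1/324
  (X=1, Z=0, Y=0, W=0, U=0, V=1) weight 1/432
  (X=2, Z=0, Y=1, W=0, U=0, V=1) weight 1/324
  … 71 more
Group by X:
  weight(X=0) = 11/180
  weight(X=1) = 3/40
  weight(X=2) = 11/180
Total weight = 11/180 + 3/40 + 11/180 = 71/360
P(X=0 | obs) = 11/180 / 71/360 = 22/71
P(X=1 | obs) = 3/40 / 71/360 = 27/71
P(X=2 | obs) = 11/180 / 71/360 = 22/71

P(X = 1 | obs) = 27/71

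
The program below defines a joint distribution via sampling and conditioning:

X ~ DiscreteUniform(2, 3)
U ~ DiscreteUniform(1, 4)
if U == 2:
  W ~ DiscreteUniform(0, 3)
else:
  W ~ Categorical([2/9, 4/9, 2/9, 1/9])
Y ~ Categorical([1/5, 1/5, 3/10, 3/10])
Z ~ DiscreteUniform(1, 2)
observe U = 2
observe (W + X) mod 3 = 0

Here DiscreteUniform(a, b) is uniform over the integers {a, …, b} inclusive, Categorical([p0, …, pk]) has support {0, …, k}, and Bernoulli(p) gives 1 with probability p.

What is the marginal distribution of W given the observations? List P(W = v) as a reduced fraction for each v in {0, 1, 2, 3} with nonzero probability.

P(W=0) = 1/3, P(W=1) = 1/3, P(W=3) = 1/3

Enumerate traces; 24 have nonzero weight after conditioning:
  (X=2, U=2, W=1, Y=0, Z=1) weight 1/320
  (X=2, U=2, W=1, Y=0, Z=2) weight 1/320
  (X=2, U=2, W=1, Y=1, Z=1) weight 1/320
  (X=2, U=2, W=1, Y=1, Z=2) weight 1/320
  (X=2, U=2, W=1, Y=2, Z=1) weight 3/640
  (X=2, U=2, W=1, Y=2, Z=2) weight 3/640
  (X=2, U=2, W=1, Y=3, Z=1) weight 3/640
  (X=2, U=2, W=1, Y=3, Z=2) weight 3/640
  (X=3, U=2, W=0, Y=0, Z=1) weight 1/320
  (X=3, U=2, W=3, Y=0, Z=1) weight 1/320
  … 14 more
Group by W:
  weight(W=0) = 1/32
  weight(W=1) = 1/32
  weight(W=3) = 1/32
Total weight = 1/32 + 1/32 + 1/32 = 3/32
P(W=0 | obs) = 1/32 / 3/32 = 1/3
P(W=1 | obs) = 1/32 / 3/32 = 1/3
P(W=3 | obs) = 1/32 / 3/32 = 1/3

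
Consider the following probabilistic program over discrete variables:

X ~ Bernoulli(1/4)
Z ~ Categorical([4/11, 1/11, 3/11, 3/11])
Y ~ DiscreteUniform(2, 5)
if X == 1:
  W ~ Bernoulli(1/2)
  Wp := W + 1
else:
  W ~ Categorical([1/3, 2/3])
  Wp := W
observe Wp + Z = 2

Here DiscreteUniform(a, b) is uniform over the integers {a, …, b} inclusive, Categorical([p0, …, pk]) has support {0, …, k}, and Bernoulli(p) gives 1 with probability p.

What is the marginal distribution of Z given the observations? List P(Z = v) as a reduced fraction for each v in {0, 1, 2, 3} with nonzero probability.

P(Z=0) = 4/15, P(Z=1) = 1/3, P(Z=2) = 2/5

Enumerate traces; 16 have nonzero weight after conditioning:
  (X=0, Z=1, Y=2, W=1) weight 1/88
  (X=0, Z=1, Y=3, W=1) weight 1/88
  (X=0, Z=1, Y=4, W=1) weight 1/88
  (X=0, Z=1, Y=5, W=1) weight 1/88
  (X=0, Z=2, Y=2, W=0) weight 3/176
  (X=0, Z=2, Y=3, W=0) weight 3/176
  (X=0, Z=2, Y=4, W=0) weight 3/176
  (X=0, Z=2, Y=5, W=0) weight 3/176
  (X=1, Z=0, Y=2, W=1) weight 1/88
  … 7 more
Group by Z:
  weight(Z=0) = 1/22
  weight(Z=1) = 5/88
  weight(Z=2) = 3/44
Total weight = 1/22 + 5/88 + 3/44 = 15/88
P(Z=0 | obs) = 1/22 / 15/88 = 4/15
P(Z=1 | obs) = 5/88 / 15/88 = 1/3
P(Z=2 | obs) = 3/44 / 15/88 = 2/5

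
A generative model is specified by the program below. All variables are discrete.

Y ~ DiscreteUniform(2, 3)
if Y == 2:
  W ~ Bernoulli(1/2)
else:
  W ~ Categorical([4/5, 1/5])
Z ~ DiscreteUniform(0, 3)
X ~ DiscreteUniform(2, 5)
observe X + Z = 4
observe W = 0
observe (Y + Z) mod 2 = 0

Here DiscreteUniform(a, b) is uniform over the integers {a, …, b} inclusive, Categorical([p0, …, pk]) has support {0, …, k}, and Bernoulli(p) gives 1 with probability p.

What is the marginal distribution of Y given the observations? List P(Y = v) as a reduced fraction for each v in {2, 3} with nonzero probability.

P(Y=2) = 5/9, P(Y=3) = 4/9

Enumerate traces; 3 have nonzero weight after conditioning:
  (Y=2, W=0, Z=0, X=4) weight 1/64
  (Y=2, W=0, Z=2, X=2) weight 1/64
  (Y=3, W=0, Z=1, X=3) weight 1/40
Group by Y:
  weight(Y=2) = 1/32
  weight(Y=3) = 1/40
Total weight = 1/32 + 1/40 = 9/160
P(Y=2 | obs) = 1/32 / 9/160 = 5/9
P(Y=3 | obs) = 1/40 / 9/160 = 4/9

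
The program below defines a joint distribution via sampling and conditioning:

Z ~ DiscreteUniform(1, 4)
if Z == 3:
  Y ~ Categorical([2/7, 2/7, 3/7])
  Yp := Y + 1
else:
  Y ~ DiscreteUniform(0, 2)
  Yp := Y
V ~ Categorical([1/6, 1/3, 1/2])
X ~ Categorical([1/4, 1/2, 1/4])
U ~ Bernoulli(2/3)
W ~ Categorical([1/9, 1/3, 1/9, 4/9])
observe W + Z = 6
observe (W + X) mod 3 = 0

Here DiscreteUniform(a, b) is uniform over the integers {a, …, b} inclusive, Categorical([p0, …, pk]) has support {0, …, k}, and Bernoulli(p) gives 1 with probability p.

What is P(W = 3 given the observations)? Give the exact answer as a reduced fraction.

P(W = 3 | obs) = 2/3

Enumerate traces; 36 have nonzero weight after conditioning:
  (Z=3, Y=0, V=0, X=0, U=0, W=3) weight 1/2268
  (Z=3, Y=0, V=0, X=0, U=1, W=3) weight 1/1134
  (Z=3, Y=0, V=1, X=0, U=0, W=3) weight 1/1134
  (Z=3, Y=0, V=1, X=0, U=1, W=3) weight 1/567
  (Z=3, Y=0, V=2, X=0, U=0, W=3) weight 1/756
  (Z=3, Y=0, V=2, X=0, U=1, W=3) weight 1/378
  (Z=3, Y=1, V=0, X=0, U=0, W=3) weight 1/2268
  (Z=3, Y=1, V=0, X=0, U=1, W=3) weight 1/1134
  (Z=4, Y=0, V=0, X=1, U=0, W=2) weight 1/3888
  … 27 more
Group by W:
  weight(W=2) = 1/72
  weight(W=3) = 1/36
Total weight = 1/72 + 1/36 = 1/24
P(W=2 | obs) = 1/72 / 1/24 = 1/3
P(W=3 | obs) = 1/36 / 1/24 = 2/3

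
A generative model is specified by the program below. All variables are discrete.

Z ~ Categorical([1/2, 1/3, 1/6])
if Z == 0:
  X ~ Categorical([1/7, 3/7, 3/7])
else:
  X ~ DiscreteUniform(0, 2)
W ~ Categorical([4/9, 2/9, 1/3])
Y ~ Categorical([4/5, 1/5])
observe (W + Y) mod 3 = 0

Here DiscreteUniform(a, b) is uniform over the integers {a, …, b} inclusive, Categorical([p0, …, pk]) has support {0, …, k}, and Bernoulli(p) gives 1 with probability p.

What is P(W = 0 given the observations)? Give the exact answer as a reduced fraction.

Enumerate traces; 18 have nonzero weight after conditioning:
  (Z=0, X=0, W=0, Y=0) weight 8/315
  (Z=0, X=0, W=2, Y=1) weight 1/210
  (Z=0, X=1, W=0, Y=0) weight 8/105
  (Z=0, X=1, W=2, Y=1) weight 1/70
  (Z=0, X=2, W=0, Y=0) weight 8/105
  (Z=0, X=2, W=2, Y=1) weight 1/70
  (Z=1, X=0, W=0, Y=0) weight 16/405
  (Z=1, X=0, W=2, Y=1) weight 1/135
  … 10 more
Group by W:
  weight(W=0) = 16/45
  weight(W=2) = 1/15
Total weight = 16/45 + 1/15 = 19/45
P(W=0 | obs) = 16/45 / 19/45 = 16/19
P(W=2 | obs) = 1/15 / 19/45 = 3/19

P(W = 0 | obs) = 16/19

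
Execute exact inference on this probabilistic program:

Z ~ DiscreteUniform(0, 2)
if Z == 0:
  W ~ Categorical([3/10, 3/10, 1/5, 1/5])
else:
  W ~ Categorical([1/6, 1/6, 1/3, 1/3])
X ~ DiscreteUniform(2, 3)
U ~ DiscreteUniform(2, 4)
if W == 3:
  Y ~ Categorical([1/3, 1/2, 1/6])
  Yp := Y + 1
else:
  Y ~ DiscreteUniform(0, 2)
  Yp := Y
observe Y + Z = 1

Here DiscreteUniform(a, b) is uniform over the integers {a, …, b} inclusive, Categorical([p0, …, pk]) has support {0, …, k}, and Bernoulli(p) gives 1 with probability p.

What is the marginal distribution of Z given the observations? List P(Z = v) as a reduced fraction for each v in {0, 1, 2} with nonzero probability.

Enumerate traces; 48 have nonzero weight after conditioning:
  (Z=0, W=0, X=2, U=2, Y=1) weight 1/180
  (Z=0, W=0, X=2, U=3, Y=1) weight 1/180
  (Z=0, W=0, X=2, U=4, Y=1) weight 1/180
  (Z=0, W=0, X=3, U=2, Y=1) weight 1/180
  (Z=0, W=0, X=3, U=3, Y=1) weight 1/180
  (Z=0, W=0, X=3, U=4, Y=1) weight 1/180
  (Z=0, W=1, X=2, U=2, Y=1) weight 1/180
  (Z=0, W=1, X=2, U=3, Y=1) weight 1/180
  (Z=1, W=0, X=2, U=2, Y=0) weight 1/324
  … 39 more
Group by Z:
  weight(Z=0) = 11/90
  weight(Z=1) = 1/9
Total weight = 11/90 + 1/9 = 7/30
P(Z=0 | obs) = 11/90 / 7/30 = 11/21
P(Z=1 | obs) = 1/9 / 7/30 = 10/21

P(Z=0) = 11/21, P(Z=1) = 10/21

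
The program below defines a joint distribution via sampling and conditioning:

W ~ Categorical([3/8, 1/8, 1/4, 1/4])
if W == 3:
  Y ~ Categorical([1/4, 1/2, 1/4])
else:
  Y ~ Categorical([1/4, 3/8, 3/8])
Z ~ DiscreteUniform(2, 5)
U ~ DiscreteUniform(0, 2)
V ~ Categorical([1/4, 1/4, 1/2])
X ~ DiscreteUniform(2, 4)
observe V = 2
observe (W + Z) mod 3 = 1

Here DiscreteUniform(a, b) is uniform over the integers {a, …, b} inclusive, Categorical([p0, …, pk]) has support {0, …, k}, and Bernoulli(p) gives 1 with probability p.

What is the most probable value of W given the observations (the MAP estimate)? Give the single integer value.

argmax_v P(W = v | obs) = 2

Enumerate traces; 135 have nonzero weight after conditioning:
  (W=0, Y=0, Z=4, U=0, V=2, X=2) weight 1/768
  (W=0, Y=0, Z=4, U=0, V=2, X=3) weight 1/768
  (W=0, Y=0, Z=4, U=0, V=2, X=4) weight 1/768
  (W=0, Y=0, Z=4, U=1, V=2, X=2) weight 1/768
  (W=0, Y=0, Z=4, U=1, V=2, X=3) weight 1/768
  (W=0, Y=0, Z=4, U=1, V=2, X=4) weight 1/768
  (W=0, Y=0, Z=4, U=2, V=2, X=2) weight 1/768
  (W=0, Y=0, Z=4, U=2, V=2, X=3) weight 1/768
  (W=1, Y=0, Z=3, U=0, V=2, X=2) weight 1/2304
  (W=2, Y=0, Z=2, U=0, V=2, X=2) weight 1/1152
  … 125 more
Group by W:
  weight(W=0) = 3/64
  weight(W=1) = 1/64
  weight(W=2) = 1/16
  weight(W=3) = 1/32
Total weight = 3/64 + 1/64 + 1/16 + 1/32 = 5/32
P(W=0 | obs) = 3/64 / 5/32 = 3/10
P(W=1 | obs) = 1/64 / 5/32 = 1/10
P(W=2 | obs) = 1/16 / 5/32 = 2/5
P(W=3 | obs) = 1/32 / 5/32 = 1/5
argmax = 2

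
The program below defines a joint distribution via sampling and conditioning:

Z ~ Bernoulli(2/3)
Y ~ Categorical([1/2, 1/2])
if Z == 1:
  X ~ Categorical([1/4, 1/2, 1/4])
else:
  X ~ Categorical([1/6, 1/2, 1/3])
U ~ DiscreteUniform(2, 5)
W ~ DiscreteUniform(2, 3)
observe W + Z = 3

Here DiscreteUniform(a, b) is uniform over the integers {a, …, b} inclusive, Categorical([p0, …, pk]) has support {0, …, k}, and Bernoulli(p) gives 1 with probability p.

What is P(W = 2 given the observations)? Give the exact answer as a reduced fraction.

Enumerate traces; 48 have nonzero weight after conditioning:
  (Z=0, Y=0, X=0, U=2, W=3) weight 1/288
  (Z=0, Y=0, X=0, U=3, W=3) weight 1/288
  (Z=0, Y=0, X=0, U=4, W=3) weight 1/288
  (Z=0, Y=0, X=0, U=5, W=3) weight 1/288
  (Z=0, Y=0, X=1, U=2, W=3) weight 1/96
  (Z=0, Y=0, X=1, U=3, W=3) weight 1/96
  (Z=0, Y=0, X=1, U=4, W=3) weight 1/96
  (Z=0, Y=0, X=1, U=5, W=3) weight 1/96
  (Z=1, Y=0, X=0, U=2, W=2) weight 1/96
  … 39 more
Group by W:
  weight(W=2) = 1/3
  weight(W=3) = 1/6
Total weight = 1/3 + 1/6 = 1/2
P(W=2 | obs) = 1/3 / 1/2 = 2/3
P(W=3 | obs) = 1/6 / 1/2 = 1/3

P(W = 2 | obs) = 2/3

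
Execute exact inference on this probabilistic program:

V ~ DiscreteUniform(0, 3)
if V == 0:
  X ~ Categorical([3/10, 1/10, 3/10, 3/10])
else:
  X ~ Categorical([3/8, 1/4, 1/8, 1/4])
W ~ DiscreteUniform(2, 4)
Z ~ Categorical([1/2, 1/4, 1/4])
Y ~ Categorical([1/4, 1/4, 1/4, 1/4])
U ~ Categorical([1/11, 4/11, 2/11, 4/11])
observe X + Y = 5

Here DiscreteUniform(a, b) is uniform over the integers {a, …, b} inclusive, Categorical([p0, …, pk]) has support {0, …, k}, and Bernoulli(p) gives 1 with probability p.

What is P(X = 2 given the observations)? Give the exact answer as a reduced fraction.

Enumerate traces; 288 have nonzero weight after conditioning:
  (V=0, X=2, W=2, Z=0, Y=3, U=0) weight 1/3520
  (V=0, X=2, W=2, Z=0, Y=3, U=1) weight 1/880
  (V=0, X=2, W=2, Z=0, Y=3, U=2) weight 1/1760
  (V=0, X=2, W=2, Z=0, Y=3, U=3) weight 1/880
  (V=0, X=2, W=2, Z=1, Y=3, U=0) weight 1/7040
  (V=0, X=2, W=2, Z=1, Y=3, U=1) weight 1/1760
  (V=0, X=2, W=2, Z=1, Y=3, U=2) weight 1/3520
  (V=0, X=2, W=2, Z=1, Y=3, U=3) weight 1/1760
  (V=0, X=3, W=2, Z=0, Y=2, U=0) weight 1/3520
  … 279 more
Group by X:
  weight(X=2) = 27/640
  weight(X=3) = 21/320
Total weight = 27/640 + 21/320 = 69/640
P(X=2 | obs) = 27/640 / 69/640 = 9/23
P(X=3 | obs) = 21/320 / 69/640 = 14/23

P(X = 2 | obs) = 9/23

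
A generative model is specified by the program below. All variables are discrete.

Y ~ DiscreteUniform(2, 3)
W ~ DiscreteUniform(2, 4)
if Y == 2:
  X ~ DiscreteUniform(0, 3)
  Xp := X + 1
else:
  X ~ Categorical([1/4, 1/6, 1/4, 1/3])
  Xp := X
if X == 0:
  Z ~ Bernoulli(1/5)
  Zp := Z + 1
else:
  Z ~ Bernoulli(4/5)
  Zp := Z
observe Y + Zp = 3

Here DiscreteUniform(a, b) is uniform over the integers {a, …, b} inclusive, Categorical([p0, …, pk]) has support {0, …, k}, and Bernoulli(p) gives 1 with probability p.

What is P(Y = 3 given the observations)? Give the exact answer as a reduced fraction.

P(Y = 3 | obs) = 3/19

Enumerate traces; 21 have nonzero weight after conditioning:
  (Y=2, W=2, X=0, Z=0) weight 1/30
  (Y=2, W=2, X=1, Z=1) weight 1/30
  (Y=2, W=2, X=2, Z=1) weight 1/30
  (Y=2, W=2, X=3, Z=1) weight 1/30
  (Y=2, W=3, X=0, Z=0) weight 1/30
  (Y=2, W=3, X=1, Z=1) weight 1/30
  (Y=2, W=3, X=2, Z=1) weight 1/30
  (Y=2, W=3, X=3, Z=1) weight 1/30
  (Y=3, W=2, X=1, Z=0) weight 1/180
  … 12 more
Group by Y:
  weight(Y=2) = 2/5
  weight(Y=3) = 3/40
Total weight = 2/5 + 3/40 = 19/40
P(Y=2 | obs) = 2/5 / 19/40 = 16/19
P(Y=3 | obs) = 3/40 / 19/40 = 3/19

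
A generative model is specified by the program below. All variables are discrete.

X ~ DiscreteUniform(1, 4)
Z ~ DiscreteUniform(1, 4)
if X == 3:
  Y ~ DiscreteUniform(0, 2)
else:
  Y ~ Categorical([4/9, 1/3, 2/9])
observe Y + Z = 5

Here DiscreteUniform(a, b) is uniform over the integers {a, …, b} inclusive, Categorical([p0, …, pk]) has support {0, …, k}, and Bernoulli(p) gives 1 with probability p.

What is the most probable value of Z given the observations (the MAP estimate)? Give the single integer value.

argmax_v P(Z = v | obs) = 4

Enumerate traces; 8 have nonzero weight after conditioning:
  (X=1, Z=3, Y=2) weight 1/72
  (X=1, Z=4, Y=1) weight 1/48
  (X=2, Z=3, Y=2) weight 1/72
  (X=2, Z=4, Y=1) weight 1/48
  (X=3, Z=3, Y=2) weight 1/48
  (X=3, Z=4, Y=1) weight 1/48
  (X=4, Z=3, Y=2) weight 1/72
  (X=4, Z=4, Y=1) weight 1/48
Group by Z:
  weight(Z=3) = 1/16
  weight(Z=4) = 1/12
Total weight = 1/16 + 1/12 = 7/48
P(Z=3 | obs) = 1/16 / 7/48 = 3/7
P(Z=4 | obs) = 1/12 / 7/48 = 4/7
argmax = 4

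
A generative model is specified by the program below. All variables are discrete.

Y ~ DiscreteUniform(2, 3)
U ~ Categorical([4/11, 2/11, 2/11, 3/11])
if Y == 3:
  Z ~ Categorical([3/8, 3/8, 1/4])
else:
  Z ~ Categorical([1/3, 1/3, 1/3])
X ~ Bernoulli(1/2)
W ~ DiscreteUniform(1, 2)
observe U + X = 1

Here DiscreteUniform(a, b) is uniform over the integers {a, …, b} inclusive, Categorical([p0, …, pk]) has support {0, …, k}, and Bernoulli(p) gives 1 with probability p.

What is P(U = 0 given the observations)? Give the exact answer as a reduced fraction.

Enumerate traces; 24 have nonzero weight after conditioning:
  (Y=2, U=0, Z=0, X=1, W=1) weight 1/66
  (Y=2, U=0, Z=0, X=1, W=2) weight 1/66
  (Y=2, U=0, Z=1, X=1, W=1) weight 1/66
  (Y=2, U=0, Z=1, X=1, W=2) weight 1/66
  (Y=2, U=0, Z=2, X=1, W=1) weight 1/66
  (Y=2, U=0, Z=2, X=1, W=2) weight 1/66
  (Y=2, U=1, Z=0, X=0, W=1) weight 1/132
  (Y=2, U=1, Z=0, X=0, W=2) weight 1/132
  … 16 more
Group by U:
  weight(U=0) = 2/11
  weight(U=1) = 1/11
Total weight = 2/11 + 1/11 = 3/11
P(U=0 | obs) = 2/11 / 3/11 = 2/3
P(U=1 | obs) = 1/11 / 3/11 = 1/3

P(U = 0 | obs) = 2/3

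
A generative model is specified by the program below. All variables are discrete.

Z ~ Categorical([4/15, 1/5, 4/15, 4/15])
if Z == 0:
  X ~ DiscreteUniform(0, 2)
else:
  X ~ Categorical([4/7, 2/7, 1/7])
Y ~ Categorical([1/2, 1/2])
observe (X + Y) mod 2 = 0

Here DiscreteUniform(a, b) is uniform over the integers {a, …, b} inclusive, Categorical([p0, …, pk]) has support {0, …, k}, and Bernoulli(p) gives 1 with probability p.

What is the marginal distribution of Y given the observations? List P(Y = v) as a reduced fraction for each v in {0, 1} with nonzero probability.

Enumerate traces; 12 have nonzero weight after conditioning:
  (Z=0, X=0, Y=0) weight 2/45
  (Z=0, X=1, Y=1) weight 2/45
  (Z=0, X=2, Y=0) weight 2/45
  (Z=1, X=0, Y=0) weight 2/35
  (Z=1, X=1, Y=1) weight 1/35
  (Z=1, X=2, Y=0) weight 1/70
  (Z=2, X=0, Y=0) weight 8/105
  (Z=2, X=1, Y=1) weight 4/105
  … 4 more
Group by Y:
  weight(Y=0) = 221/630
  weight(Y=1) = 47/315
Total weight = 221/630 + 47/315 = 1/2
P(Y=0 | obs) = 221/630 / 1/2 = 221/315
P(Y=1 | obs) = 47/315 / 1/2 = 94/315

P(Y=0) = 221/315, P(Y=1) = 94/315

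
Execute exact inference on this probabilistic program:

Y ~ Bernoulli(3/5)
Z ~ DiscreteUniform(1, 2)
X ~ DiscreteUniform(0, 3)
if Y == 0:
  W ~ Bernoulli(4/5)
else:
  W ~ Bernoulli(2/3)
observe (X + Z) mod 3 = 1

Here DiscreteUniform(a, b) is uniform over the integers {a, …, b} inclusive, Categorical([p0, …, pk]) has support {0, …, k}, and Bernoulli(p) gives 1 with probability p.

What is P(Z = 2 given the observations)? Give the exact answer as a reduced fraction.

Enumerate traces; 12 have nonzero weight after conditioning:
  (Y=0, Z=1, X=0, W=0) weight 1/100
  (Y=0, Z=1, X=0, W=1) weight 1/25
  (Y=0, Z=1, X=3, W=0) weight 1/100
  (Y=0, Z=1, X=3, W=1) weight 1/25
  (Y=0, Z=2, X=2, W=0) weight 1/100
  (Y=0, Z=2, X=2, W=1) weight 1/25
  (Y=1, Z=1, X=0, W=0) weight 1/40
  (Y=1, Z=1, X=0, W=1) weight 1/20
  … 4 more
Group by Z:
  weight(Z=1) = 1/4
  weight(Z=2) = 1/8
Total weight = 1/4 + 1/8 = 3/8
P(Z=1 | obs) = 1/4 / 3/8 = 2/3
P(Z=2 | obs) = 1/8 / 3/8 = 1/3

P(Z = 2 | obs) = 1/3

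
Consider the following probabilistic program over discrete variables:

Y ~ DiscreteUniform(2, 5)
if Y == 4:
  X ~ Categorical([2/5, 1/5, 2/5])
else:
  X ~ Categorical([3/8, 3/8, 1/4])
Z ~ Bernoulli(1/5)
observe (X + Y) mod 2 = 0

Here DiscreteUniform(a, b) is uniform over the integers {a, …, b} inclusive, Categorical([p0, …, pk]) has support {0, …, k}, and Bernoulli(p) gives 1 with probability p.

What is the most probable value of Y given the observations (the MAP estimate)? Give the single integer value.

argmax_v P(Y = v | obs) = 4

Enumerate traces; 12 have nonzero weight after conditioning:
  (Y=2, X=0, Z=0) weight 3/40
  (Y=2, X=0, Z=1) weight 3/160
  (Y=2, X=2, Z=0) weight 1/20
  (Y=2, X=2, Z=1) weight 1/80
  (Y=3, X=1, Z=0) weight 3/40
  (Y=3, X=1, Z=1) weight 3/160
  (Y=4, X=0, Z=0) weight 2/25
  (Y=4, X=0, Z=1) weight 1/50
  (Y=5, X=1, Z=0) weight 3/40
  … 3 more
Group by Y:
  weight(Y=2) = 5/32
  weight(Y=3) = 3/32
  weight(Y=4) = 1/5
  weight(Y=5) = 3/32
Total weight = 5/32 + 3/32 + 1/5 + 3/32 = 87/160
P(Y=2 | obs) = 5/32 / 87/160 = 25/87
P(Y=3 | obs) = 3/32 / 87/160 = 5/29
P(Y=4 | obs) = 1/5 / 87/160 = 32/87
P(Y=5 | obs) = 3/32 / 87/160 = 5/29
argmax = 4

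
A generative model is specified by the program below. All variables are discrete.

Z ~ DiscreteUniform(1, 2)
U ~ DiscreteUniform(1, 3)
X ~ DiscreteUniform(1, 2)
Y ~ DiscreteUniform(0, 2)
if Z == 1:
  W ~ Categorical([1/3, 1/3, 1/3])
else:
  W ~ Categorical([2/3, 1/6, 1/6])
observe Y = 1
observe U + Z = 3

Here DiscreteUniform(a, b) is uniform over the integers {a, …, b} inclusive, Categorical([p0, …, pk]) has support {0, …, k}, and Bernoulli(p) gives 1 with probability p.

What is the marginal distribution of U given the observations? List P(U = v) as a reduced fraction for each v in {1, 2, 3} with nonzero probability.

P(U=1) = 1/2, P(U=2) = 1/2

Enumerate traces; 12 have nonzero weight after conditioning:
  (Z=1, U=2, X=1, Y=1, W=0) weight 1/108
  (Z=1, U=2, X=1, Y=1, W=1) weight 1/108
  (Z=1, U=2, X=1, Y=1, W=2) weight 1/108
  (Z=1, U=2, X=2, Y=1, W=0) weight 1/108
  (Z=1, U=2, X=2, Y=1, W=1) weight 1/108
  (Z=1, U=2, X=2, Y=1, W=2) weight 1/108
  (Z=2, U=1, X=1, Y=1, W=0) weight 1/54
  (Z=2, U=1, X=1, Y=1, W=1) weight 1/216
  … 4 more
Group by U:
  weight(U=1) = 1/18
  weight(U=2) = 1/18
Total weight = 1/18 + 1/18 = 1/9
P(U=1 | obs) = 1/18 / 1/9 = 1/2
P(U=2 | obs) = 1/18 / 1/9 = 1/2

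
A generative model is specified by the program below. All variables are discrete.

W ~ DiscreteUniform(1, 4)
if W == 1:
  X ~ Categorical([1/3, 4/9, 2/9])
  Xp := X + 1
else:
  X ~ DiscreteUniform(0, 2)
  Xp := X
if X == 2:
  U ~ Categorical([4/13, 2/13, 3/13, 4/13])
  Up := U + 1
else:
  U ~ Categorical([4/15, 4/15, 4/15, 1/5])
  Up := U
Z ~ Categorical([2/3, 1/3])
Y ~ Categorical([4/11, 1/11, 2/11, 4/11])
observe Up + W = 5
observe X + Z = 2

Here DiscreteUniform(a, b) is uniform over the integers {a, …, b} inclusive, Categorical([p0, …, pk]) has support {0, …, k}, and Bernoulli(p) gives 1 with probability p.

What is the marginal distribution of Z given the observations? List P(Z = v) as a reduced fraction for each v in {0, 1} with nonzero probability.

Enumerate traces; 28 have nonzero weight after conditioning:
  (W=1, X=2, U=3, Z=0, Y=0) weight 16/3861
  (W=1, X=2, U=3, Z=0, Y=1) weight 4/3861
  (W=1, X=2, U=3, Z=0, Y=2) weight 8/3861
  (W=1, X=2, U=3, Z=0, Y=3) weight 16/3861
  (W=2, X=1, U=3, Z=1, Y=0) weight 1/495
  (W=2, X=1, U=3, Z=1, Y=1) weight 1/1980
  (W=2, X=1, U=3, Z=1, Y=2) weight 1/990
  (W=2, X=1, U=3, Z=1, Y=3) weight 1/495
  … 20 more
Group by Z:
  weight(Z=0) = 35/702
  weight(Z=1) = 11/540
Total weight = 35/702 + 11/540 = 493/7020
P(Z=0 | obs) = 35/702 / 493/7020 = 350/493
P(Z=1 | obs) = 11/540 / 493/7020 = 143/493

P(Z=0) = 350/493, P(Z=1) = 143/493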